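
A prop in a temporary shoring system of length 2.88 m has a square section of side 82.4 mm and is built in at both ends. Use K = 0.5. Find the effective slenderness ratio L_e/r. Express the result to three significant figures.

For a square r = a/√12 = 82.4/√12 = 23.79 mm
L_e = K·L = 0.5 × 2.88 m = 1.440 m = 1440.0 mm
λ = L_e / r_min = 1440.0 / 23.79 = 60.5

λ ≈ 60.5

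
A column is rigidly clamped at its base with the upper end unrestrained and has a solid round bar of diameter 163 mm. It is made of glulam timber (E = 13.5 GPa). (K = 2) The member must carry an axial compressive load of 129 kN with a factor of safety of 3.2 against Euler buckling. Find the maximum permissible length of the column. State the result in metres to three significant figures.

I = πd⁴/64 = π×163⁴/64 = 3.465×10^7 mm⁴
I = 3.465×10^-5 m⁴
Required critical load P_cr = n·P = 3.2 × 129 = 412.8 kN = 4.128×10^5 N
From P_cr = π²EI/(K·L)²:  L = (1/K)·√(π²EI/P_cr) = (1/2)·√(π²×1.35×10^10×3.465×10^-5/4.128×10^5)
L = 1.67 m

L_max ≈ 1.67 m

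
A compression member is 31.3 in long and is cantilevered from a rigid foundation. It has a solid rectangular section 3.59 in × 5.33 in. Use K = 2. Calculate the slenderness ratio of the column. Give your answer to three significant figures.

For a rectangle r_min = b/√12 = 3.59/√12 = 1.036 in
L_e = K·L = 2 × 31.3 = 62.60 in
λ = L_e / r_min = 62.600 / 1.036 = 60.4

λ ≈ 60.4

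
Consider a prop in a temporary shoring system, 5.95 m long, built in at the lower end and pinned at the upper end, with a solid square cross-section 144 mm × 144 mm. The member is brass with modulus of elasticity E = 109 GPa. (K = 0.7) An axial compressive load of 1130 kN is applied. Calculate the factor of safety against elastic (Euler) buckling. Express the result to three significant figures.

n ≈ 1.97

I = a⁴/12 = 144⁴/12 = 3.583×10^7 mm⁴
I = 3.583×10^7 mm⁴ = 3.583×10^-5 m⁴
Effective length L_e = K·L = 0.7 × 5.95 = 4.165 m
P_cr = π²EI / L_e² = π² × 109×10⁹ × 3.583×10^-5 / 4.165² = 2.222×10^6 N
Factor of safety n = P_cr / P = 2222.1 / 1130 = 1.97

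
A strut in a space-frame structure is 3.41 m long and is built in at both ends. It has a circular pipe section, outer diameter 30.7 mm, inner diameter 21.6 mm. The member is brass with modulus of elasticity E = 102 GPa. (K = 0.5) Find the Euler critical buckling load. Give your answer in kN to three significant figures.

P_cr ≈ 11.4 kN

d_o = 30.7 mm, d_i = 21.6 mm
I = π(d_o⁴ − d_i⁴)/64 = π(30.7⁴ − 21.60⁴)/64 = 3.292×10^4 mm⁴
I = 3.292×10^4 mm⁴ = 3.292×10^-8 m⁴
Effective length L_e = K·L = 0.5 × 3.41 = 1.705 m
P_cr = π²EI / L_e² = π² × 102×10⁹ × 3.292×10^-8 / 1.705² = 1.140×10^4 N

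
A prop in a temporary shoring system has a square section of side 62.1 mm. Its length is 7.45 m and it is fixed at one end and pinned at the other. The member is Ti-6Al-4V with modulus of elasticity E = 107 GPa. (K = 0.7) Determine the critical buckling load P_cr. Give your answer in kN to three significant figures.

I = a⁴/12 = 62.1⁴/12 = 1.239×10^6 mm⁴
I = 1.239×10^6 mm⁴ = 1.239×10^-6 m⁴
Effective length L_e = K·L = 0.7 × 7.45 = 5.215 m
P_cr = π²EI / L_e² = π² × 107×10⁹ × 1.239×10^-6 / 5.215² = 4.812×10^4 N

P_cr ≈ 48.1 kN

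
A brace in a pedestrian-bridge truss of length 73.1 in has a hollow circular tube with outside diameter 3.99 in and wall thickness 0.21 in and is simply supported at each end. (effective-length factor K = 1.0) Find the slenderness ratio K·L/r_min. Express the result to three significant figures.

Inner diameter d_i = 3.99 − 2×0.21 = 3.570 in
I = π(d_o⁴ − d_i⁴)/64 = π(3.99⁴ − 3.570⁴)/64 = 4.468 in⁴
A = 2.494 in²;  r_min = √(I/A) = √(4.468/2.494) = 1.338 in
L_e = K·L = 1 × 73.1 = 73.10 in
λ = L_e / r_min = 73.100 / 1.338 = 54.6

λ ≈ 54.6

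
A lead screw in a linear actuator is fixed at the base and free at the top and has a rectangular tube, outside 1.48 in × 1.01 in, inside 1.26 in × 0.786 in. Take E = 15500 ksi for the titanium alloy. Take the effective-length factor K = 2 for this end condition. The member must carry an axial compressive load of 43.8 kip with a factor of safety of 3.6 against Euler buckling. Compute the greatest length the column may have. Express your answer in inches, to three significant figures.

L_max ≈ 4.30 in

Weak-axis I_min = (h_o·b_o³ − h_i·b_i³)/12 with b_o = 1.01, b_i = 0.7860 in (shorter outer/inner sides).
I_min = (1.48×1.01³ − 1.260×0.7860³)/12 = 7.608×10^-2 in⁴
Required critical load P_cr = n·P = 3.6 × 43.8 = 157.7 kip = 1.577×10^5 lb
From P_cr = π²EI/(K·L)²:  L = (1/K)·√(π²EI/P_cr) = (1/2)·√(π²×1.55×10^7×7.608×10^-2/1.577×10^5)
L = 4.30 in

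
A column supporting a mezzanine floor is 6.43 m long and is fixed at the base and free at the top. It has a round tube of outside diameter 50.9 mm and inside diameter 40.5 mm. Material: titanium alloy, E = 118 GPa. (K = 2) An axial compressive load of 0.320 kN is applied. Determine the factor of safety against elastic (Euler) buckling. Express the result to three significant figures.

n ≈ 4.34

d_o = 50.9 mm, d_i = 40.5 mm
I = π(d_o⁴ − d_i⁴)/64 = π(50.9⁴ − 40.50⁴)/64 = 1.974×10^5 mm⁴
I = 1.974×10^5 mm⁴ = 1.974×10^-7 m⁴
Effective length L_e = K·L = 2 × 6.43 = 12.86 m
P_cr = π²EI / L_e² = π² × 118×10⁹ × 1.974×10^-7 / 12.86² = 1.390×10^3 N
Factor of safety n = P_cr / P = 1.3903 / 0.320 = 4.34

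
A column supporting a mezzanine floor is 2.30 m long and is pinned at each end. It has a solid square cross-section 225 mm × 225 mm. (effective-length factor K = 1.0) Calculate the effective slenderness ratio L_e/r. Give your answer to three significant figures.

I = a⁴/12 = 225⁴/12 = 2.136×10^8 mm⁴
A = 5.062×10^4 mm²;  r_min = √(I/A) = √(2.136×10^8/5.062×10^4) = 64.95 mm
L_e = K·L = 1 × 2.30 m = 2.300 m = 2300.0 mm
λ = L_e / r_min = 2300.0 / 64.95 = 35.4

λ ≈ 35.4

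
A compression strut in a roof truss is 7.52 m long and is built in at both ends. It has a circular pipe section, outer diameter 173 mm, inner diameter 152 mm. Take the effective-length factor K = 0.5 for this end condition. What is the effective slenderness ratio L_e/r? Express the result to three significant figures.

λ ≈ 65.3

d_o = 173 mm, d_i = 152 mm
I = π(d_o⁴ − d_i⁴)/64 = π(173⁴ − 152.0⁴)/64 = 1.777×10^7 mm⁴
A = 5.360×10^3 mm²;  r_min = √(I/A) = √(1.777×10^7/5.360×10^3) = 57.57 mm
L_e = K·L = 0.5 × 7.52 m = 3.760 m = 3760.0 mm
λ = L_e / r_min = 3760.0 / 57.57 = 65.3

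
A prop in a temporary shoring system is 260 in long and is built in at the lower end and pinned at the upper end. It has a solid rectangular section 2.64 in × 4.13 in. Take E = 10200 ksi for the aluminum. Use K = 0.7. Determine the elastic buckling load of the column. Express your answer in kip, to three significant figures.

P_cr ≈ 19.2 kip

Buckling occurs about the weak axis: I_min = h·b³/12 with b = 2.64 in (the shorter side).
I_min = 4.13×2.64³/12 = 6.333 in⁴
Effective length L_e = K·L = 0.7 × 260 = 182.0 in
P_cr = π²EI / L_e² = π² × 10200×10³ × 6.333 / 182.0² = 1.925×10^4 lb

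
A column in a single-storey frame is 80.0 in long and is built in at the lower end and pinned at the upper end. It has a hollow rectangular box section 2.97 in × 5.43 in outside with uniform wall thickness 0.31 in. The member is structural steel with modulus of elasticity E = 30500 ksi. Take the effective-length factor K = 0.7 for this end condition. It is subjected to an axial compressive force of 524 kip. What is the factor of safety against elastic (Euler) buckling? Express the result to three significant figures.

Inner dimensions: h_i = 5.43 − 2×0.31 = 4.810 in, b_i = 2.97 − 2×0.31 = 2.350 in
Weak-axis I_min = (h_o·b_o³ − h_i·b_i³)/12 with b_o = 2.97, b_i = 2.350 in (shorter outer/inner sides).
I_min = (5.43×2.97³ − 4.810×2.350³)/12 = 6.653 in⁴
Effective length L_e = K·L = 0.7 × 80.0 = 56.00 in
P_cr = π²EI / L_e² = π² × 30500×10³ × 6.653 / 56.00² = 6.386×10^5 lb
Factor of safety n = P_cr / P = 638.59 / 524 = 1.22

n ≈ 1.22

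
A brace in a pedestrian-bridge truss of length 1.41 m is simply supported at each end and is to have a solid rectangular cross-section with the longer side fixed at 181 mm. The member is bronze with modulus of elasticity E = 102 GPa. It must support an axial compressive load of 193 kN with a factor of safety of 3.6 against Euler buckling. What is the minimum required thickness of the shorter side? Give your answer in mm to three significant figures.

Required P_cr = n·P = 3.6 × 193 = 694.8 kN
L_e = K·L = 1 × 1.41 = 1.410 m
Required I = P_cr·L_e²/(π²E) = 6.948×10^5 × 1.410² / (π² × 1.02×10^11) = 1.372×10^-6 m⁴
I_req = 1.372×10^6 mm⁴
Rectangle, weak axis: I_min = h·b³/12 with h = 181 mm fixed  ⇒  b = (12I/h)^(1/3) = 45.0 mm

b ≈ 45.0 mm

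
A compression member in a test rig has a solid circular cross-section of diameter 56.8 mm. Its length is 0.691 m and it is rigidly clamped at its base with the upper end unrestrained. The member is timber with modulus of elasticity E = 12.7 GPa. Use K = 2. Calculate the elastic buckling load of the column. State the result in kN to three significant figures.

P_cr ≈ 33.5 kN

I = πd⁴/64 = π×56.8⁴/64 = 5.109×10^5 mm⁴
I = 5.109×10^5 mm⁴ = 5.109×10^-7 m⁴
Effective length L_e = K·L = 2 × 0.691 = 1.382 m
P_cr = π²EI / L_e² = π² × 12.7×10⁹ × 5.109×10^-7 / 1.382² = 3.353×10^4 N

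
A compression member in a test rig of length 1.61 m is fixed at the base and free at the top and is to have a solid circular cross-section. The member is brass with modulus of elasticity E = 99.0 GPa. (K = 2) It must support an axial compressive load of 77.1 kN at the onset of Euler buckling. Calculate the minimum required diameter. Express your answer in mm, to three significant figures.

L_e = K·L = 2 × 1.61 = 3.220 m
Required I = P_cr·L_e²/(π²E) = 7.710×10^4 × 3.220² / (π² × 9.90×10^10) = 8.181×10^-7 m⁴
I_req = 8.181×10^5 mm⁴
Solid circle: I = πd⁴/64  ⇒  d = (64I/π)^(1/4) = (64×8.181×10^5/π)^(1/4) = 63.9 mm

d ≈ 63.9 mm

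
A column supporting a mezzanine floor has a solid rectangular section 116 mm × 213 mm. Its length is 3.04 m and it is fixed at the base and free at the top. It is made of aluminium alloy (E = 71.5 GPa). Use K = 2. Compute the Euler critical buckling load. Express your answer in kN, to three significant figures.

P_cr ≈ 529 kN

Buckling occurs about the weak axis: I_min = h·b³/12 with b = 116 mm (the shorter side).
I_min = 213×116³/12 = 2.771×10^7 mm⁴
I = 2.771×10^7 mm⁴ = 2.771×10^-5 m⁴
Effective length L_e = K·L = 2 × 3.04 = 6.080 m
P_cr = π²EI / L_e² = π² × 71.5×10⁹ × 2.771×10^-5 / 6.080² = 5.289×10^5 N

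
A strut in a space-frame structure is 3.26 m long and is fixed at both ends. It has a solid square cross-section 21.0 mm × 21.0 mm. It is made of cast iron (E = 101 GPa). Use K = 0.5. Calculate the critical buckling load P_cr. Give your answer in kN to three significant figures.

I = a⁴/12 = 21.0⁴/12 = 1.621×10^4 mm⁴
I = 1.621×10^4 mm⁴ = 1.621×10^-8 m⁴
Effective length L_e = K·L = 0.5 × 3.26 = 1.630 m
P_cr = π²EI / L_e² = π² × 101×10⁹ × 1.621×10^-8 / 1.630² = 6.081×10^3 N

P_cr ≈ 6.08 kN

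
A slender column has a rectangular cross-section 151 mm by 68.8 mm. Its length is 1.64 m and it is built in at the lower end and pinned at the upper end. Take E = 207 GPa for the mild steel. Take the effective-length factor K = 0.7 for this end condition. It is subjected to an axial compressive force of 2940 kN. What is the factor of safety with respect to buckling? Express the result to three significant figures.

Buckling occurs about the weak axis: I_min = h·b³/12 with b = 68.8 mm (the shorter side).
I_min = 151×68.8³/12 = 4.098×10^6 mm⁴
I = 4.098×10^6 mm⁴ = 4.098×10^-6 m⁴
Effective length L_e = K·L = 0.7 × 1.64 = 1.148 m
P_cr = π²EI / L_e² = π² × 207×10⁹ × 4.098×10^-6 / 1.148² = 6.353×10^6 N
Factor of safety n = P_cr / P = 6352.5 / 2940 = 2.16

n ≈ 2.16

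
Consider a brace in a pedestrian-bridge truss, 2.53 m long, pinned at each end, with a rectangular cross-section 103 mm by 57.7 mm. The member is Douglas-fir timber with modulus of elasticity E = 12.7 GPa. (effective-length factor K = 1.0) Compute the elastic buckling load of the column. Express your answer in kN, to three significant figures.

Buckling occurs about the weak axis: I_min = h·b³/12 with b = 57.7 mm (the shorter side).
I_min = 103×57.7³/12 = 1.649×10^6 mm⁴
I = 1.649×10^6 mm⁴ = 1.649×10^-6 m⁴
Effective length L_e = K·L = 1 × 2.53 = 2.530 m
P_cr = π²EI / L_e² = π² × 12.7×10⁹ × 1.649×10^-6 / 2.530² = 3.229×10^4 N

P_cr ≈ 32.3 kN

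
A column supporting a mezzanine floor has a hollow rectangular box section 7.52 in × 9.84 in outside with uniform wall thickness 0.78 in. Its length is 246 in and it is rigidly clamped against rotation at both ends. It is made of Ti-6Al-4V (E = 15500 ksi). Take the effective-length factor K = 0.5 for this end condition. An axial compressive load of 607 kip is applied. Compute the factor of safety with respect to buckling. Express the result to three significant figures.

n ≈ 3.38

Inner dimensions: h_i = 9.84 − 2×0.78 = 8.280 in, b_i = 7.52 − 2×0.78 = 5.960 in
Weak-axis I_min = (h_o·b_o³ − h_i·b_i³)/12 with b_o = 7.52, b_i = 5.960 in (shorter outer/inner sides).
I_min = (9.84×7.52³ − 8.280×5.960³)/12 = 202.6 in⁴
Effective length L_e = K·L = 0.5 × 246 = 123.0 in
P_cr = π²EI / L_e² = π² × 15500×10³ × 202.6 / 123.0² = 2.049×10^6 lb
Factor of safety n = P_cr / P = 2049.0 / 607 = 3.38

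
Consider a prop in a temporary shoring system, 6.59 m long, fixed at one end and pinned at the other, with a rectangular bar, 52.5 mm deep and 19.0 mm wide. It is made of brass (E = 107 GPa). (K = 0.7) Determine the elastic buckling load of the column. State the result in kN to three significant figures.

Buckling occurs about the weak axis: I_min = h·b³/12 with b = 19.0 mm (the shorter side).
I_min = 52.5×19.0³/12 = 3.001×10^4 mm⁴
I = 3.001×10^4 mm⁴ = 3.001×10^-8 m⁴
Effective length L_e = K·L = 0.7 × 6.59 = 4.613 m
P_cr = π²EI / L_e² = π² × 107×10⁹ × 3.001×10^-8 / 4.613² = 1.489×10^3 N

P_cr ≈ 1.49 kN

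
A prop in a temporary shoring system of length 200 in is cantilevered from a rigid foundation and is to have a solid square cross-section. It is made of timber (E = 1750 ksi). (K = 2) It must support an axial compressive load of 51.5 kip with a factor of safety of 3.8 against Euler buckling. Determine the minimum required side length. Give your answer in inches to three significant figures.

a ≈ 12.1 in

Required P_cr = n·P = 3.8 × 51.5 = 195.7 kip
L_e = K·L = 2 × 200 = 400.0 in
Required I = P_cr·L_e²/(π²E) = 1.957×10^5 × 400.0² / (π² × 1.75×10^6) = 1.813×10^3 in⁴
Solid square: I = a⁴/12  ⇒  a = (12I)^(1/4) = (12×1.813×10^3)^(1/4) = 12.1 in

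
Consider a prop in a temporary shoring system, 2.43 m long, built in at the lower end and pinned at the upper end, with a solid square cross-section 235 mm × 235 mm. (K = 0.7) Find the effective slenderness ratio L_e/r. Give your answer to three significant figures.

λ ≈ 25.1

For a square r = a/√12 = 235/√12 = 67.84 mm
L_e = K·L = 0.7 × 2.43 m = 1.701 m = 1701.0 mm
λ = L_e / r_min = 1701.0 / 67.84 = 25.1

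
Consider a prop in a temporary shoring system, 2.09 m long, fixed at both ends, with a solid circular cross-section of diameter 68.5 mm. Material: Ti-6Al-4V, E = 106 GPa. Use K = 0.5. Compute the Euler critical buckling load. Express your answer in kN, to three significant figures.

P_cr ≈ 1040 kN

I = πd⁴/64 = π×68.5⁴/64 = 1.081×10^6 mm⁴
I = 1.081×10^6 mm⁴ = 1.081×10^-6 m⁴
Effective length L_e = K·L = 0.5 × 2.09 = 1.045 m
P_cr = π²EI / L_e² = π² × 106×10⁹ × 1.081×10^-6 / 1.045² = 1.035×10^6 N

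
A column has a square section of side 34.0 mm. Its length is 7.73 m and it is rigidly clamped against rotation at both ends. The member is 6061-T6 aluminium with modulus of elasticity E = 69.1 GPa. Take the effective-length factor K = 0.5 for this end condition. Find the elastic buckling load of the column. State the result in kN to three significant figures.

P_cr ≈ 5.08 kN

I = a⁴/12 = 34.0⁴/12 = 1.114×10^5 mm⁴
I = 1.114×10^5 mm⁴ = 1.114×10^-7 m⁴
Effective length L_e = K·L = 0.5 × 7.73 = 3.865 m
P_cr = π²EI / L_e² = π² × 69.1×10⁹ × 1.114×10^-7 / 3.865² = 5.084×10^3 N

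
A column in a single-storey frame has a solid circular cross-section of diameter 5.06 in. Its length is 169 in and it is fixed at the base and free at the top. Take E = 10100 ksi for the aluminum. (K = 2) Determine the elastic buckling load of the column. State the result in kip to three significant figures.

P_cr ≈ 28.1 kip

I = πd⁴/64 = π×5.06⁴/64 = 32.18 in⁴
Effective length L_e = K·L = 2 × 169 = 338.0 in
P_cr = π²EI / L_e² = π² × 10100×10³ × 32.18 / 338.0² = 2.808×10^4 lb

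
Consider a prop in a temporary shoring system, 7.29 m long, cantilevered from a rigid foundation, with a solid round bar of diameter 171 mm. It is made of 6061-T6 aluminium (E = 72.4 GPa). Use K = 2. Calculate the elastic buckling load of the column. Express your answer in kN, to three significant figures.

P_cr ≈ 141 kN

I = πd⁴/64 = π×171⁴/64 = 4.197×10^7 mm⁴
I = 4.197×10^7 mm⁴ = 4.197×10^-5 m⁴
Effective length L_e = K·L = 2 × 7.29 = 14.58 m
P_cr = π²EI / L_e² = π² × 72.4×10⁹ × 4.197×10^-5 / 14.58² = 1.411×10^5 N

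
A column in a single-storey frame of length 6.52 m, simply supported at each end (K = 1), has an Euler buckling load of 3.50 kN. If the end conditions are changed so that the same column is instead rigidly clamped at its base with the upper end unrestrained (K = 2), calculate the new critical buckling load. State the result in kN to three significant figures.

P_cr ≈ 0.875 kN

P_cr ∝ 1/K², so P_cr,new = P_cr,old × (K_old/K_new)² = 3.50 × (1/2)²
= 3.50 × 0.2500 = 0.875 kN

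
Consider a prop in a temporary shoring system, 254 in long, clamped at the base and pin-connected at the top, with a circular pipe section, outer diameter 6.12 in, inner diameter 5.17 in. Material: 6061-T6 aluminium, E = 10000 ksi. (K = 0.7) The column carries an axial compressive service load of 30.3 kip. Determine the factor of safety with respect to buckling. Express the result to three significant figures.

d_o = 6.12 in, d_i = 5.17 in
I = π(d_o⁴ − d_i⁴)/64 = π(6.12⁴ − 5.170⁴)/64 = 33.79 in⁴
Effective length L_e = K·L = 0.7 × 254 = 177.8 in
P_cr = π²EI / L_e² = π² × 10000×10³ × 33.79 / 177.8² = 1.055×10^5 lb
Factor of safety n = P_cr / P = 105.50 / 30.3 = 3.48

n ≈ 3.48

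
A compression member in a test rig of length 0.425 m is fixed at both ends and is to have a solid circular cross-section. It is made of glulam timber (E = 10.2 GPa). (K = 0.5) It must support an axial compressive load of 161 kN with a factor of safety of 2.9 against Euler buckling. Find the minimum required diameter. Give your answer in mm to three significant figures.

Required P_cr = n·P = 2.9 × 161 = 466.9 kN
L_e = K·L = 0.5 × 0.425 = 0.2125 m
Required I = P_cr·L_e²/(π²E) = 4.669×10^5 × 0.2125² / (π² × 1.02×10^10) = 2.094×10^-7 m⁴
I_req = 2.094×10^5 mm⁴
Solid circle: I = πd⁴/64  ⇒  d = (64I/π)^(1/4) = (64×2.094×10^5/π)^(1/4) = 45.4 mm

d ≈ 45.4 mm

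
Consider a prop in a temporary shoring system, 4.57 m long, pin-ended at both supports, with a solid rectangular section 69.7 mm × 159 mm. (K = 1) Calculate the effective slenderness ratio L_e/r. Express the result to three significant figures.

λ ≈ 227

Buckling occurs about the weak axis: I_min = h·b³/12 with b = 69.7 mm (the shorter side).
I_min = 159×69.7³/12 = 4.487×10^6 mm⁴
A = 1.108×10^4 mm²;  r_min = √(I/A) = √(4.487×10^6/1.108×10^4) = 20.12 mm
L_e = K·L = 1 × 4.57 m = 4.570 m = 4570.0 mm
λ = L_e / r_min = 4570.0 / 20.12 = 227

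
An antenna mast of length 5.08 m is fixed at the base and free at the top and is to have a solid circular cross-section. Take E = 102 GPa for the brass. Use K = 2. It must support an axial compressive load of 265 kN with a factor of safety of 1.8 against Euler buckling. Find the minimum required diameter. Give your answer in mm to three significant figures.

Required P_cr = n·P = 1.8 × 265 = 477.0 kN
L_e = K·L = 2 × 5.08 = 10.16 m
Required I = P_cr·L_e²/(π²E) = 4.770×10^5 × 10.16² / (π² × 1.02×10^11) = 4.891×10^-5 m⁴
I_req = 4.891×10^7 mm⁴
Solid circle: I = πd⁴/64  ⇒  d = (64I/π)^(1/4) = (64×4.891×10^7/π)^(1/4) = 178 mm

d ≈ 178 mm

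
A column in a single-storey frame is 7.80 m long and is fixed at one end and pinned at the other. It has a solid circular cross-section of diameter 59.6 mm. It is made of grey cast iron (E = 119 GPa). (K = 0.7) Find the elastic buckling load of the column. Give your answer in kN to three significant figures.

P_cr ≈ 24.4 kN

I = πd⁴/64 = π×59.6⁴/64 = 6.194×10^5 mm⁴
I = 6.194×10^5 mm⁴ = 6.194×10^-7 m⁴
Effective length L_e = K·L = 0.7 × 7.80 = 5.460 m
P_cr = π²EI / L_e² = π² × 119×10⁹ × 6.194×10^-7 / 5.460² = 2.440×10^4 N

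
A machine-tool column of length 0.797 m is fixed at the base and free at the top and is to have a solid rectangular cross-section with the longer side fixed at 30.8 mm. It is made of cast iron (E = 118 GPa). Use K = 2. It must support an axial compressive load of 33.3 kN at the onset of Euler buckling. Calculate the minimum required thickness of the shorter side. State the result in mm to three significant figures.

b ≈ 30.5 mm

L_e = K·L = 2 × 0.797 = 1.594 m
Required I = P_cr·L_e²/(π²E) = 3.330×10^4 × 1.594² / (π² × 1.18×10^11) = 7.265×10^-8 m⁴
I_req = 7.265×10^4 mm⁴
Rectangle, weak axis: I_min = h·b³/12 with h = 30.8 mm fixed  ⇒  b = (12I/h)^(1/3) = 30.5 mm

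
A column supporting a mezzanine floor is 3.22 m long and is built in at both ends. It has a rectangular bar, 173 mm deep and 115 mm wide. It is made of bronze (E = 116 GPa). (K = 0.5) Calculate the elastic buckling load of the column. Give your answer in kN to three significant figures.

P_cr ≈ 9680 kN

Buckling occurs about the weak axis: I_min = h·b³/12 with b = 115 mm (the shorter side).
I_min = 173×115³/12 = 2.193×10^7 mm⁴
I = 2.193×10^7 mm⁴ = 2.193×10^-5 m⁴
Effective length L_e = K·L = 0.5 × 3.22 = 1.610 m
P_cr = π²EI / L_e² = π² × 116×10⁹ × 2.193×10^-5 / 1.610² = 9.684×10^6 N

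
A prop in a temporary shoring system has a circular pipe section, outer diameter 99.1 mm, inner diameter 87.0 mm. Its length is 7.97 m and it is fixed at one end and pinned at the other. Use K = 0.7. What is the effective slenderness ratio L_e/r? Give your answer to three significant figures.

d_o = 99.1 mm, d_i = 87.0 mm
I = π(d_o⁴ − d_i⁴)/64 = π(99.1⁴ − 87.00⁴)/64 = 1.922×10^6 mm⁴
A = 1.769×10^3 mm²;  r_min = √(I/A) = √(1.922×10^6/1.769×10^3) = 32.97 mm
L_e = K·L = 0.7 × 7.97 m = 5.579 m = 5579.0 mm
λ = L_e / r_min = 5579.0 / 32.97 = 169

λ ≈ 169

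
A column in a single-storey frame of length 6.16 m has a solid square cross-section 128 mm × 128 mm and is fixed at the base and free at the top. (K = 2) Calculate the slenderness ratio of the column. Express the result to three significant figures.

λ ≈ 333

For a square r = a/√12 = 128/√12 = 36.95 mm
L_e = K·L = 2 × 6.16 m = 12.32 m = 12320 mm
λ = L_e / r_min = 12320 / 36.95 = 333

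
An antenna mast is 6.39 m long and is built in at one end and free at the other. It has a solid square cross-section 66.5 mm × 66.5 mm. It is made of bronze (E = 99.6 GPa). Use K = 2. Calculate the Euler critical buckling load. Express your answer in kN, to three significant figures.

P_cr ≈ 9.81 kN

I = a⁴/12 = 66.5⁴/12 = 1.630×10^6 mm⁴
I = 1.630×10^6 mm⁴ = 1.630×10^-6 m⁴
Effective length L_e = K·L = 2 × 6.39 = 12.78 m
P_cr = π²EI / L_e² = π² × 99.6×10⁹ × 1.630×10^-6 / 12.78² = 9.809×10^3 N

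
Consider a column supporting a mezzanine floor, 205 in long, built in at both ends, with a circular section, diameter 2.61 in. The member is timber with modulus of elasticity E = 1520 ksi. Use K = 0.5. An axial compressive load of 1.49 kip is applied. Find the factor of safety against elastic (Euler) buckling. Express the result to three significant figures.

I = πd⁴/64 = π×2.61⁴/64 = 2.278 in⁴
Effective length L_e = K·L = 0.5 × 205 = 102.5 in
P_cr = π²EI / L_e² = π² × 1520×10³ × 2.278 / 102.5² = 3.253×10^3 lb
Factor of safety n = P_cr / P = 3.2526 / 1.49 = 2.18

n ≈ 2.18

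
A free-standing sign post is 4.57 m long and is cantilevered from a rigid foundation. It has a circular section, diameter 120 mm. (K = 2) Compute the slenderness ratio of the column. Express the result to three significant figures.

For a solid circle r = d/4 = 120/4 = 30.00 mm
L_e = K·L = 2 × 4.57 m = 9.140 m = 9140.0 mm
λ = L_e / r_min = 9140.0 / 30.00 = 305

λ ≈ 305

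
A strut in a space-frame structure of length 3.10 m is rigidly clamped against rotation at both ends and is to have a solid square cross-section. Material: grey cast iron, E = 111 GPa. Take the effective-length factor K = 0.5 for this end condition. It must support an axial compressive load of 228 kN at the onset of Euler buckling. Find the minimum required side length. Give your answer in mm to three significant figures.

a ≈ 49.5 mm

L_e = K·L = 0.5 × 3.10 = 1.550 m
Required I = P_cr·L_e²/(π²E) = 2.280×10^5 × 1.550² / (π² × 1.11×10^11) = 5.000×10^-7 m⁴
I_req = 5.000×10^5 mm⁴
Solid square: I = a⁴/12  ⇒  a = (12I)^(1/4) = (12×5.000×10^5)^(1/4) = 49.5 mm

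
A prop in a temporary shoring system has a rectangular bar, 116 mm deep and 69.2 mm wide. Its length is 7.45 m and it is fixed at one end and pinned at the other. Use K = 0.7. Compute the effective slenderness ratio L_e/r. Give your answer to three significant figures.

λ ≈ 261

Buckling occurs about the weak axis: I_min = h·b³/12 with b = 69.2 mm (the shorter side).
I_min = 116×69.2³/12 = 3.203×10^6 mm⁴
A = 8.027×10^3 mm²;  r_min = √(I/A) = √(3.203×10^6/8.027×10^3) = 19.98 mm
L_e = K·L = 0.7 × 7.45 m = 5.215 m = 5215.0 mm
λ = L_e / r_min = 5215.0 / 19.98 = 261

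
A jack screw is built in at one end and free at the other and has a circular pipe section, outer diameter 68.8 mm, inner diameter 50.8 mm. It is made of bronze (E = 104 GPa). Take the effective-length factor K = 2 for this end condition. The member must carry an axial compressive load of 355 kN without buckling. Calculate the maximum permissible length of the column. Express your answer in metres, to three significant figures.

d_o = 68.8 mm, d_i = 50.8 mm
I = π(d_o⁴ − d_i⁴)/64 = π(68.8⁴ − 50.80⁴)/64 = 7.729×10^5 mm⁴
I = 7.729×10^-7 m⁴
At the buckling limit P_cr = P = 3.550×10^5 N
From P_cr = π²EI/(K·L)²:  L = (1/K)·√(π²EI/P_cr) = (1/2)·√(π²×1.04×10^11×7.729×10^-7/3.550×10^5)
L = 0.747 m

L_max ≈ 0.747 m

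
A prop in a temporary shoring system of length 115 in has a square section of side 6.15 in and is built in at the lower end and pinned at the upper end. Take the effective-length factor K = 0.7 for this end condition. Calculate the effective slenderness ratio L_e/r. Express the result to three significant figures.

For a square r = a/√12 = 6.15/√12 = 1.775 in
L_e = K·L = 0.7 × 115 = 80.50 in
λ = L_e / r_min = 80.500 / 1.775 = 45.3

λ ≈ 45.3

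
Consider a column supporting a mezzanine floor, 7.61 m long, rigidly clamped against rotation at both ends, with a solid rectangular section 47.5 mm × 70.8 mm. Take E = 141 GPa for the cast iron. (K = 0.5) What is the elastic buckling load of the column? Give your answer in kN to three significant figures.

P_cr ≈ 60.8 kN

Buckling occurs about the weak axis: I_min = h·b³/12 with b = 47.5 mm (the shorter side).
I_min = 70.8×47.5³/12 = 6.323×10^5 mm⁴
I = 6.323×10^5 mm⁴ = 6.323×10^-7 m⁴
Effective length L_e = K·L = 0.5 × 7.61 = 3.805 m
P_cr = π²EI / L_e² = π² × 141×10⁹ × 6.323×10^-7 / 3.805² = 6.078×10^4 N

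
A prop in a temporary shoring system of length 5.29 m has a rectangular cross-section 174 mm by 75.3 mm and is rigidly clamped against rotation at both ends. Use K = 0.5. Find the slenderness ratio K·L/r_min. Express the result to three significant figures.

For a rectangle r_min = b/√12 = 75.3/√12 = 21.74 mm
L_e = K·L = 0.5 × 5.29 m = 2.645 m = 2645.0 mm
λ = L_e / r_min = 2645.0 / 21.74 = 122

λ ≈ 122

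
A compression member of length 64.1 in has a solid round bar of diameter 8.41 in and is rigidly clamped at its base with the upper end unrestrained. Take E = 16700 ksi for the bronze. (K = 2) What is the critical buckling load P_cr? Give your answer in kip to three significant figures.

I = πd⁴/64 = π×8.41⁴/64 = 245.6 in⁴
Effective length L_e = K·L = 2 × 64.1 = 128.2 in
P_cr = π²EI / L_e² = π² × 16700×10³ × 245.6 / 128.2² = 2.463×10^6 lb

P_cr ≈ 2460 kip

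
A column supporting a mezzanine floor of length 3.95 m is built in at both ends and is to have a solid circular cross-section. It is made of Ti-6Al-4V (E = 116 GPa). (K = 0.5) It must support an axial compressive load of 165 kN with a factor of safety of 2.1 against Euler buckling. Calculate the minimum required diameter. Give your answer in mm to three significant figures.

Required P_cr = n·P = 2.1 × 165 = 346.5 kN
L_e = K·L = 0.5 × 3.95 = 1.975 m
Required I = P_cr·L_e²/(π²E) = 3.465×10^5 × 1.975² / (π² × 1.16×10^11) = 1.181×10^-6 m⁴
I_req = 1.181×10^6 mm⁴
Solid circle: I = πd⁴/64  ⇒  d = (64I/π)^(1/4) = (64×1.181×10^6/π)^(1/4) = 70.0 mm

d ≈ 70.0 mm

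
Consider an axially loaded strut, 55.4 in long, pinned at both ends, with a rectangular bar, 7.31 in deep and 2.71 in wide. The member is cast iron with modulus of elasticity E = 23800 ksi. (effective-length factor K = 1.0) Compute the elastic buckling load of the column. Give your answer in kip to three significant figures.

P_cr ≈ 928 kip

Buckling occurs about the weak axis: I_min = h·b³/12 with b = 2.71 in (the shorter side).
I_min = 7.31×2.71³/12 = 12.12 in⁴
Effective length L_e = K·L = 1 × 55.4 = 55.40 in
P_cr = π²EI / L_e² = π² × 23800×10³ × 12.12 / 55.40² = 9.279×10^5 lb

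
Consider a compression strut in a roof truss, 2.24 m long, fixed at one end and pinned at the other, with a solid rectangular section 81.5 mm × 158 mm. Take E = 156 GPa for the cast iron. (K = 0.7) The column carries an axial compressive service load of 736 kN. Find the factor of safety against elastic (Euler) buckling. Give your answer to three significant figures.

n ≈ 6.06

Buckling occurs about the weak axis: I_min = h·b³/12 with b = 81.5 mm (the shorter side).
I_min = 158×81.5³/12 = 7.128×10^6 mm⁴
I = 7.128×10^6 mm⁴ = 7.128×10^-6 m⁴
Effective length L_e = K·L = 0.7 × 2.24 = 1.568 m
P_cr = π²EI / L_e² = π² × 156×10⁹ × 7.128×10^-6 / 1.568² = 4.464×10^6 N
Factor of safety n = P_cr / P = 4463.6 / 736 = 6.06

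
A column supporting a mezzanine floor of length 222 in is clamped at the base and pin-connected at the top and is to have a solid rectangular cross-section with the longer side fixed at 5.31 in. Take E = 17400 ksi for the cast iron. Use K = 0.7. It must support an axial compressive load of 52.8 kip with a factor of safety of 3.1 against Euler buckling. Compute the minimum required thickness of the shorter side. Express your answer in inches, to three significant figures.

b ≈ 3.73 in

Required P_cr = n·P = 3.1 × 52.8 = 163.7 kip
L_e = K·L = 0.7 × 222 = 155.4 in
Required I = P_cr·L_e²/(π²E) = 1.637×10^5 × 155.4² / (π² × 1.74×10^7) = 23.02 in⁴
Rectangle, weak axis: I_min = h·b³/12 with h = 5.31 in fixed  ⇒  b = (12I/h)^(1/3) = 3.73 in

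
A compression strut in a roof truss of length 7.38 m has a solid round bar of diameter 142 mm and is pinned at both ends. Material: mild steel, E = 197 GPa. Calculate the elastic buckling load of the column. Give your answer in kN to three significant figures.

I = πd⁴/64 = π×142⁴/64 = 1.996×10^7 mm⁴
I = 1.996×10^7 mm⁴ = 1.996×10^-5 m⁴
Effective length L_e = K·L = 1 × 7.38 = 7.380 m
P_cr = π²EI / L_e² = π² × 197×10⁹ × 1.996×10^-5 / 7.380² = 7.125×10^5 N

P_cr ≈ 712 kN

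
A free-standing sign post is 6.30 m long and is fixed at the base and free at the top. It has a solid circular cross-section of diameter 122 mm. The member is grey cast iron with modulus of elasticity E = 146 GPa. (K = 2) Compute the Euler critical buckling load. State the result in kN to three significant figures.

P_cr ≈ 98.7 kN

I = πd⁴/64 = π×122⁴/64 = 1.087×10^7 mm⁴
I = 1.087×10^7 mm⁴ = 1.087×10^-5 m⁴
Effective length L_e = K·L = 2 × 6.30 = 12.60 m
P_cr = π²EI / L_e² = π² × 146×10⁹ × 1.087×10^-5 / 12.60² = 9.870×10^4 N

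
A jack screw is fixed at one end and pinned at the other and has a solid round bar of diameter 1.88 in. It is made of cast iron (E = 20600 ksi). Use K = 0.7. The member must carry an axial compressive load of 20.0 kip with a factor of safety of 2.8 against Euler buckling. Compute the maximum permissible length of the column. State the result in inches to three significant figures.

L_max ≈ 67.4 in

I = πd⁴/64 = π×1.88⁴/64 = 0.6132 in⁴
Required critical load P_cr = n·P = 2.8 × 20.0 = 56.00 kip = 5.600×10^4 lb
From P_cr = π²EI/(K·L)²:  L = (1/K)·√(π²EI/P_cr) = (1/0.7)·√(π²×2.06×10^7×0.6132/5.600×10^4)
L = 67.4 in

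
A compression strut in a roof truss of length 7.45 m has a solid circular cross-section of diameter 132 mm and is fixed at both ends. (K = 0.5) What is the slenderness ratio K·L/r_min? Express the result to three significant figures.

λ ≈ 113

I = πd⁴/64 = π×132⁴/64 = 1.490×10^7 mm⁴
A = 1.368×10^4 mm²;  r_min = √(I/A) = √(1.490×10^7/1.368×10^4) = 33.00 mm
L_e = K·L = 0.5 × 7.45 m = 3.725 m = 3725.0 mm
λ = L_e / r_min = 3725.0 / 33.00 = 113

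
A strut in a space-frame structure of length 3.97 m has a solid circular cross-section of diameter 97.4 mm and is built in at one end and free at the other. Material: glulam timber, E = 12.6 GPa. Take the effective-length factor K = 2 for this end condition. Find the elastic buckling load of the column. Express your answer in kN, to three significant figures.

P_cr ≈ 8.71 kN

I = πd⁴/64 = π×97.4⁴/64 = 4.418×10^6 mm⁴
I = 4.418×10^6 mm⁴ = 4.418×10^-6 m⁴
Effective length L_e = K·L = 2 × 3.97 = 7.940 m
P_cr = π²EI / L_e² = π² × 12.6×10⁹ × 4.418×10^-6 / 7.940² = 8.714×10^3 N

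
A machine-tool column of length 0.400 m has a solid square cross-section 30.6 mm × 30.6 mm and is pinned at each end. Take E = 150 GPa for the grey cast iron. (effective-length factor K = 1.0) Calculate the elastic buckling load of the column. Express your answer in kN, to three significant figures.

I = a⁴/12 = 30.6⁴/12 = 7.306×10^4 mm⁴
I = 7.306×10^4 mm⁴ = 7.306×10^-8 m⁴
Effective length L_e = K·L = 1 × 0.400 = 0.4000 m
P_cr = π²EI / L_e² = π² × 150×10⁹ × 7.306×10^-8 / 0.4000² = 6.760×10^5 N

P_cr ≈ 676 kN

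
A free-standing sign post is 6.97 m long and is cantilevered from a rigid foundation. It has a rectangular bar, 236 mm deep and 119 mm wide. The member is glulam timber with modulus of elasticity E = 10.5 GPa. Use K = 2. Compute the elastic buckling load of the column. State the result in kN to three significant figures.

P_cr ≈ 17.7 kN

Buckling occurs about the weak axis: I_min = h·b³/12 with b = 119 mm (the shorter side).
I_min = 236×119³/12 = 3.314×10^7 mm⁴
I = 3.314×10^7 mm⁴ = 3.314×10^-5 m⁴
Effective length L_e = K·L = 2 × 6.97 = 13.94 m
P_cr = π²EI / L_e² = π² × 10.5×10⁹ × 3.314×10^-5 / 13.94² = 1.767×10^4 N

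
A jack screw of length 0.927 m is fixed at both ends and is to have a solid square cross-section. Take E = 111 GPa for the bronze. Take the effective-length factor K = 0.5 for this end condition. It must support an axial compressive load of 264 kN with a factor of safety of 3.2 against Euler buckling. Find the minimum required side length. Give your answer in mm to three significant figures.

Required P_cr = n·P = 3.2 × 264 = 844.8 kN
L_e = K·L = 0.5 × 0.927 = 0.4635 m
Required I = P_cr·L_e²/(π²E) = 8.448×10^5 × 0.4635² / (π² × 1.11×10^11) = 1.657×10^-7 m⁴
I_req = 1.657×10^5 mm⁴
Solid square: I = a⁴/12  ⇒  a = (12I)^(1/4) = (12×1.657×10^5)^(1/4) = 37.5 mm

a ≈ 37.5 mm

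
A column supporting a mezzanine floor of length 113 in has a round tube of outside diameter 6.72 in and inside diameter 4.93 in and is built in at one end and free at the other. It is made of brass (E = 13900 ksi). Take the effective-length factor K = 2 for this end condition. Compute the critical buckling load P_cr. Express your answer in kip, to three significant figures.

d_o = 6.72 in, d_i = 4.93 in
I = π(d_o⁴ − d_i⁴)/64 = π(6.72⁴ − 4.930⁴)/64 = 71.11 in⁴
Effective length L_e = K·L = 2 × 113 = 226.0 in
P_cr = π²EI / L_e² = π² × 13900×10³ × 71.11 / 226.0² = 1.910×10^5 lb

P_cr ≈ 191 kip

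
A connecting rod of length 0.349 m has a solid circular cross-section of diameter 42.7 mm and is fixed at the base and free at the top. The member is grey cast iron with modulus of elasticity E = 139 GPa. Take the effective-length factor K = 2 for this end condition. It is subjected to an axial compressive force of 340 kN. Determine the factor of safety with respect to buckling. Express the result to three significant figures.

n ≈ 1.35

I = πd⁴/64 = π×42.7⁴/64 = 1.632×10^5 mm⁴
I = 1.632×10^5 mm⁴ = 1.632×10^-7 m⁴
Effective length L_e = K·L = 2 × 0.349 = 0.6980 m
P_cr = π²EI / L_e² = π² × 139×10⁹ × 1.632×10^-7 / 0.6980² = 4.595×10^5 N
Factor of safety n = P_cr / P = 459.50 / 340 = 1.35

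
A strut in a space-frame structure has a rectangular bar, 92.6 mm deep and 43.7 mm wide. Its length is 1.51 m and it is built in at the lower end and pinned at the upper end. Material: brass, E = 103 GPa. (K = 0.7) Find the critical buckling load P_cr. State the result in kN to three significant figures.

P_cr ≈ 586 kN

Buckling occurs about the weak axis: I_min = h·b³/12 with b = 43.7 mm (the shorter side).
I_min = 92.6×43.7³/12 = 6.440×10^5 mm⁴
I = 6.440×10^5 mm⁴ = 6.440×10^-7 m⁴
Effective length L_e = K·L = 0.7 × 1.51 = 1.057 m
P_cr = π²EI / L_e² = π² × 103×10⁹ × 6.440×10^-7 / 1.057² = 5.860×10^5 N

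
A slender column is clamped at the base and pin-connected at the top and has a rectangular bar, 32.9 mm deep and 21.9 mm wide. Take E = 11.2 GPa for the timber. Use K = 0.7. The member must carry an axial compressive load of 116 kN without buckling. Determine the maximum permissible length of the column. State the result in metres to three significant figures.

Buckling occurs about the weak axis: I_min = h·b³/12 with b = 21.9 mm (the shorter side).
I_min = 32.9×21.9³/12 = 2.880×10^4 mm⁴
I = 2.880×10^-8 m⁴
At the buckling limit P_cr = P = 1.160×10^5 N
From P_cr = π²EI/(K·L)²:  L = (1/K)·√(π²EI/P_cr) = (1/0.7)·√(π²×1.12×10^10×2.880×10^-8/1.160×10^5)
L = 0.237 m

L_max ≈ 0.237 m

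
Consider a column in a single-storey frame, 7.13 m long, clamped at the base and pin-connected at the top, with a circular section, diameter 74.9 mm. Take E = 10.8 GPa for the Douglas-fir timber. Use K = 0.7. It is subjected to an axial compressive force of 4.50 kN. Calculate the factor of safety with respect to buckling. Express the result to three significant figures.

I = πd⁴/64 = π×74.9⁴/64 = 1.545×10^6 mm⁴
I = 1.545×10^6 mm⁴ = 1.545×10^-6 m⁴
Effective length L_e = K·L = 0.7 × 7.13 = 4.991 m
P_cr = π²EI / L_e² = π² × 10.8×10⁹ × 1.545×10^-6 / 4.991² = 6.611×10^3 N
Factor of safety n = P_cr / P = 6.6107 / 4.50 = 1.47

n ≈ 1.47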